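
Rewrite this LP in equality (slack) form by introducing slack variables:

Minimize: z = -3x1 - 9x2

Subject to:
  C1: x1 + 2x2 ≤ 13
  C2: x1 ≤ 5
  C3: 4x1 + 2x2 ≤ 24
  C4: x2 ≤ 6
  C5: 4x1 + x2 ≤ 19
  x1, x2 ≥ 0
min z = -3x1 - 9x2

s.t.
  x1 + 2x2 + s1 = 13
  x1 + s2 = 5
  4x1 + 2x2 + s3 = 24
  x2 + s4 = 6
  4x1 + x2 + s5 = 19
  x1, x2, s1, s2, s3, s4, s5 ≥ 0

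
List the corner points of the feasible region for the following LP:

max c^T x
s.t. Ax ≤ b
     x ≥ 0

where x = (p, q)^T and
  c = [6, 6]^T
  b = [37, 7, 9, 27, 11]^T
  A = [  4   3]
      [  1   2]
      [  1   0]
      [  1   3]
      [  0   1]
Each vertex is the intersection of two constraint boundaries that also satisfies all remaining constraints:
  p = 0 and q = 0 → (0, 0)
  p + 2q = 7 and q = 0 → (7, 0)
  p + 2q = 7 and p = 0 → (0, 3.5)

Vertices: (0, 0), (7, 0), (0, 3.5)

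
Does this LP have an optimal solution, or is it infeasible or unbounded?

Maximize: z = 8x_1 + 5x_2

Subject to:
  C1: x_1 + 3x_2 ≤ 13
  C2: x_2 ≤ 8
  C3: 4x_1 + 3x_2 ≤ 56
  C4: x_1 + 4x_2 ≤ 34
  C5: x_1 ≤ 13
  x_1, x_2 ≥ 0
The point (13, 0) satisfies every constraint, so the LP is feasible; the constraints give x_1 ≤ 13 and x_2 ≤ 8, which with x_1, x_2 ≥ 0 keep the feasible region inside a bounded box. A feasible, bounded LP attains a finite optimum at a vertex.

Evaluating z = 8x_1 + 5x_2 at each vertex:
  (0, 0): z = 0
  (13, 0): z = 104
  (0, 4.333): z = 21.67

The LP has an optimal solution: (13, 0) with z = 104.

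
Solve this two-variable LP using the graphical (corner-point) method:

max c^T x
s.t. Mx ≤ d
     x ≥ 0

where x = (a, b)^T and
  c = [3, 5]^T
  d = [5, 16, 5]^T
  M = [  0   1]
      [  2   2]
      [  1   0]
Each vertex is the intersection of two constraint boundaries that also satisfies all remaining constraints:
  a = 0 and b = 0 → (0, 0)
  a = 5 and b = 0 → (5, 0)
  2a + 2b = 16 and a = 5 → (5, 3)
  b = 5 and 2a + 2b = 16 → (3, 5)
  b = 5 and a = 0 → (0, 5)

Evaluating z = 3a + 5b at each vertex:
  (0, 0): z = 0
  (5, 0): z = 15
  (5, 3): z = 30
  (3, 5): z = 34
  (0, 5): z = 25

The maximum is at (3, 5) with z = 34.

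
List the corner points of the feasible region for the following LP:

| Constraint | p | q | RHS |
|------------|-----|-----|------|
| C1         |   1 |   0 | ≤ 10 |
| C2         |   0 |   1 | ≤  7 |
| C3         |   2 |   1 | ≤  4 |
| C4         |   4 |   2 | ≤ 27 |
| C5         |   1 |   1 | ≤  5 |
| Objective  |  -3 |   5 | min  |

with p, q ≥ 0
Each vertex is the intersection of two constraint boundaries that also satisfies all remaining constraints:
  p = 0 and q = 0 → (0, 0)
  2p + q = 4 and q = 0 → (2, 0)
  2p + q = 4 and p = 0 → (0, 4)

Vertices: (0, 0), (2, 0), (0, 4)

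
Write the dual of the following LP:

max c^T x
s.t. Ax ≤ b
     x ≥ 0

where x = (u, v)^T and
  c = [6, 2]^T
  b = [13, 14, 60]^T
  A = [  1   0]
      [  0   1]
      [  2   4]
Minimize: z = 13y1 + 14y2 + 60y3

Subject to:
  C1: -y1 - 2y3 ≤ -6
  C2: -y2 - 4y3 ≤ -2
  y1, y2, y3 ≥ 0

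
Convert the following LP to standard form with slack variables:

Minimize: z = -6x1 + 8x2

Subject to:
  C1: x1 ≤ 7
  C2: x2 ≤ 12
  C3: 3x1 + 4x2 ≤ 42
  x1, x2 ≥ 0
min z = -6x1 + 8x2

s.t.
  x1 + s1 = 7
  x2 + s2 = 12
  3x1 + 4x2 + s3 = 42
  x1, x2, s1, s2, s3 ≥ 0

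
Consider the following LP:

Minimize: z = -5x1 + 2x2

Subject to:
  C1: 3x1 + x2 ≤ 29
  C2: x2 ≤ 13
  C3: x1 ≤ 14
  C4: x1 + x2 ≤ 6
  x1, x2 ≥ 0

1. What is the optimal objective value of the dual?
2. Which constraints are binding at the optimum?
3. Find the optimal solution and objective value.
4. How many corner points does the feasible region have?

1. -30 (by strong duality, equal to the primal optimum)
2. C4, x2 ≥ 0
3. x1 = 6, x2 = 0, z = -30
4. 3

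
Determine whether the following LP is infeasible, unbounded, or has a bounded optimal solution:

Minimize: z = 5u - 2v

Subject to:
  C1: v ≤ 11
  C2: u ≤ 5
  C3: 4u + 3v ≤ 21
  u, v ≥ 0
The point (0, 7) satisfies every constraint, so the LP is feasible; the constraints give u ≤ 5 and v ≤ 11, which with u, v ≥ 0 keep the feasible region inside a bounded box. A feasible, bounded LP attains a finite optimum at a vertex.

Evaluating z = 5u - 2v at each vertex:
  (0, 0): z = 0
  (5, 0): z = 25
  (5, 0.3333): z = 24.33
  (0, 7): z = -14

Feasible with finite optimum z* = -14 at (0, 7).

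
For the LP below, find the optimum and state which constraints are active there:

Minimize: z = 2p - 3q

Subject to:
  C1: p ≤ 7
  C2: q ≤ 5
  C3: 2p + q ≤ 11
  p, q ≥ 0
Optimal: p = 0, q = 5
Binding: C2, p ≥ 0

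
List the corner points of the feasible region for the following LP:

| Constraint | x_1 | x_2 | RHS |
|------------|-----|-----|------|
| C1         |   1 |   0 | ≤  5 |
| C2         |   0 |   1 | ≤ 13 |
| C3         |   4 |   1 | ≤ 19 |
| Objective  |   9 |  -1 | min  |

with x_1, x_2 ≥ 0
Each vertex is the intersection of two constraint boundaries that also satisfies all remaining constraints:
  x_1 = 0 and x_2 = 0 → (0, 0)
  4x_1 + x_2 = 19 and x_2 = 0 → (4.75, 0)
  x_2 = 13 and 4x_1 + x_2 = 19 → (1.5, 13)
  x_2 = 13 and x_1 = 0 → (0, 13)

Vertices: (0, 0), (4.75, 0), (1.5, 13), (0, 13)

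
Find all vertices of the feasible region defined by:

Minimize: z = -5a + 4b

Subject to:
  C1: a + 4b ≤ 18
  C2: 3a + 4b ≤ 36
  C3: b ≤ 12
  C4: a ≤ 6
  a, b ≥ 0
Each vertex is the intersection of two constraint boundaries that also satisfies all remaining constraints:
  a = 0 and b = 0 → (0, 0)
  a = 6 and b = 0 → (6, 0)
  a + 4b = 18 and a = 6 → (6, 3)
  a + 4b = 18 and a = 0 → (0, 4.5)

Vertices: (0, 0), (6, 0), (6, 3), (0, 4.5)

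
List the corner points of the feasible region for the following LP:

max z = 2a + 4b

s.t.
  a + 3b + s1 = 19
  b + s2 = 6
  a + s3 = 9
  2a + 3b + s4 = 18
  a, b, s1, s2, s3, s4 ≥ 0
Each vertex is the intersection of two constraint boundaries that also satisfies all remaining constraints:
  a = 0 and b = 0 → (0, 0)
  a = 9 and 2a + 3b = 18 → (9, 0)
  b = 6 and 2a + 3b = 18 → (0, 6)

Vertices: (0, 0), (9, 0), (0, 6)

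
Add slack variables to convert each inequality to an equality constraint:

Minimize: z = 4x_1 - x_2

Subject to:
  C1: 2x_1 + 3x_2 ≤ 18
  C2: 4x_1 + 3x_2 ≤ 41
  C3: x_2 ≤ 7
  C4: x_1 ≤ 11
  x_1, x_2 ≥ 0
min z = 4x_1 - x_2

s.t.
  2x_1 + 3x_2 + s1 = 18
  4x_1 + 3x_2 + s2 = 41
  x_2 + s3 = 7
  x_1 + s4 = 11
  x_1, x_2, s1, s2, s3, s4 ≥ 0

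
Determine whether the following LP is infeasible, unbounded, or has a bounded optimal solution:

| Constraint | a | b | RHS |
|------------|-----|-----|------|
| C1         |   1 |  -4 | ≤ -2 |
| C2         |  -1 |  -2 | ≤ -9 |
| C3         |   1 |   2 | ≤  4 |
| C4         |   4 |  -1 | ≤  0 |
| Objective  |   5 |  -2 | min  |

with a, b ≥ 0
C3 requires a + 2b ≤ 4, while C2 (-a - 2b ≤ -9) is equivalent to a + 2b ≥ 9. Together they would need 9 ≤ a + 2b ≤ 4, which is impossible since 9 > 4. No point satisfies all constraints.

The feasible region is empty; the LP is infeasible.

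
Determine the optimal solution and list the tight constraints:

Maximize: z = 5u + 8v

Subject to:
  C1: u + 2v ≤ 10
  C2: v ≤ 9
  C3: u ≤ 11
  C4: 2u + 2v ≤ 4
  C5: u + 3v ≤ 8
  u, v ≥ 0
Optimal: u = 0, v = 2
Slack at optimum:
  C1: slack = 6
  C2: slack = 7
  C3: slack = 11
  C4: slack = 0 (binding)
  C5: slack = 2
  u ≥ 0: u = 0 (binding)
  v ≥ 0: v = 2
Binding constraints: C4, u ≥ 0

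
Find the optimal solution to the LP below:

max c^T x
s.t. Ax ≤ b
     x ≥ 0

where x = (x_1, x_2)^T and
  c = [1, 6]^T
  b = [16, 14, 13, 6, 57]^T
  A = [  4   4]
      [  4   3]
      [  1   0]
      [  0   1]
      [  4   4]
Each vertex is the intersection of two constraint boundaries that also satisfies all remaining constraints:
  x_1 = 0 and x_2 = 0 → (0, 0)
  4x_1 + 3x_2 = 14 and x_2 = 0 → (3.5, 0)
  4x_1 + 4x_2 = 16 and 4x_1 + 3x_2 = 14 → (2, 2)
  4x_1 + 4x_2 = 16 and x_1 = 0 → (0, 4)

Evaluating z = x_1 + 6x_2 at each vertex:
  (0, 0): z = 0
  (3.5, 0): z = 3.5
  (2, 2): z = 14
  (0, 4): z = 24

The maximum is at (0, 4) with z = 24.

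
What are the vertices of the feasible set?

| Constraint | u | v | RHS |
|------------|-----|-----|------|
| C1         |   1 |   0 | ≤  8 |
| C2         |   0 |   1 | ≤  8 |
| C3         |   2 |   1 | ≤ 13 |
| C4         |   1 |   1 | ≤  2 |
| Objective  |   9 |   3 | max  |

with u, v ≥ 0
Each vertex is the intersection of two constraint boundaries that also satisfies all remaining constraints:
  u = 0 and v = 0 → (0, 0)
  u + v = 2 and v = 0 → (2, 0)
  u + v = 2 and u = 0 → (0, 2)

Vertices: (0, 0), (2, 0), (0, 2)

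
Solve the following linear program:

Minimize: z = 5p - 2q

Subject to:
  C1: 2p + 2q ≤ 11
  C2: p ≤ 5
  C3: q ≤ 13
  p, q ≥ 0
Each vertex is the intersection of two constraint boundaries that also satisfies all remaining constraints:
  p = 0 and q = 0 → (0, 0)
  p = 5 and q = 0 → (5, 0)
  2p + 2q = 11 and p = 5 → (5, 0.5)
  2p + 2q = 11 and p = 0 → (0, 5.5)

Evaluating z = 5p - 2q at each vertex:
  (0, 0): z = 0
  (5, 0): z = 25
  (5, 0.5): z = 24
  (0, 5.5): z = -11

The minimum is at (0, 5.5) with z = -11.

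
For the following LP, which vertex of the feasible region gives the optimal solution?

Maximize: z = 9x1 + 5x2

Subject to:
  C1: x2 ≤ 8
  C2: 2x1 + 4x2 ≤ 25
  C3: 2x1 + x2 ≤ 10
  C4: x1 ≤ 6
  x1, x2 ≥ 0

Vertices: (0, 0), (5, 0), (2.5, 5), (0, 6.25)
Evaluating z = 9x1 + 5x2 at each vertex:
  (0, 0): z = 0
  (5, 0): z = 45
  (2.5, 5): z = 47.5
  (0, 6.25): z = 31.25

The largest value is z = 47.5, attained at (2.5, 5).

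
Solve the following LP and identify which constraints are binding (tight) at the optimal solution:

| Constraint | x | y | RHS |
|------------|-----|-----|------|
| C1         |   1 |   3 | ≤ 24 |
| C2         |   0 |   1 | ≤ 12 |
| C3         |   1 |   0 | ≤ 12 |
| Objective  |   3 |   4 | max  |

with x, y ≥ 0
Optimal: x = 12, y = 4
Binding: C1, C3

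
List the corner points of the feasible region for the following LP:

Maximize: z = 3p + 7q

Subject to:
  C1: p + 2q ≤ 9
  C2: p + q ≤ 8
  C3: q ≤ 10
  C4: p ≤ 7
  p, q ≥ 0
Each vertex is the intersection of two constraint boundaries that also satisfies all remaining constraints:
  p = 0 and q = 0 → (0, 0)
  p = 7 and q = 0 → (7, 0)
  p + 2q = 9 and p + q = 8 → (7, 1)
  p + 2q = 9 and p = 0 → (0, 4.5)

Vertices: (0, 0), (7, 0), (7, 1), (0, 4.5)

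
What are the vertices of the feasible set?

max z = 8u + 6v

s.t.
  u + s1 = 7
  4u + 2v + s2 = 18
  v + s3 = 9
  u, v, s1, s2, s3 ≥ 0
Each vertex is the intersection of two constraint boundaries that also satisfies all remaining constraints:
  u = 0 and v = 0 → (0, 0)
  4u + 2v = 18 and v = 0 → (4.5, 0)
  4u + 2v = 18 and v = 9 → (0, 9)

Vertices: (0, 0), (4.5, 0), (0, 9)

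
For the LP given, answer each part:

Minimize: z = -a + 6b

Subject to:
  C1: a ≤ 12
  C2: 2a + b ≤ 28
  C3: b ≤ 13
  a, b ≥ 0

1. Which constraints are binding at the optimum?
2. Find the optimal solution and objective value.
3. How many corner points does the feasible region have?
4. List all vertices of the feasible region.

1. C1, b ≥ 0
2. a = 12, b = 0, z = -12
3. 5
4. (0, 0), (12, 0), (12, 4), (7.5, 13), (0, 13)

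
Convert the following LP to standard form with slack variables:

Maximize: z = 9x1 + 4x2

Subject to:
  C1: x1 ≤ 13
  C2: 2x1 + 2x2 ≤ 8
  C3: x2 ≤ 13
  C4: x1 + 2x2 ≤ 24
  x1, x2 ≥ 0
max z = 9x1 + 4x2

s.t.
  x1 + s1 = 13
  2x1 + 2x2 + s2 = 8
  x2 + s3 = 13
  x1 + 2x2 + s4 = 24
  x1, x2, s1, s2, s3, s4 ≥ 0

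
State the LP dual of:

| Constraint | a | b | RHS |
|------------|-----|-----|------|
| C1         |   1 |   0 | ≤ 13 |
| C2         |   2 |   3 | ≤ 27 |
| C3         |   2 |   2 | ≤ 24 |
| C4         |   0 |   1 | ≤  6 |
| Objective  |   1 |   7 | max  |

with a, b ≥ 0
Minimize: z = 13y1 + 27y2 + 24y3 + 6y4

Subject to:
  C1: -y1 - 2y2 - 2y3 ≤ -1
  C2: -3y2 - 2y3 - y4 ≤ -7
  y1, y2, y3, y4 ≥ 0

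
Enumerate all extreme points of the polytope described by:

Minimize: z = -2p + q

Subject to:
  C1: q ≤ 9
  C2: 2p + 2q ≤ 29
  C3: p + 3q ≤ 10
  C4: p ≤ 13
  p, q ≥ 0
Each vertex is the intersection of two constraint boundaries that also satisfies all remaining constraints:
  p = 0 and q = 0 → (0, 0)
  p + 3q = 10 and q = 0 → (10, 0)
  p + 3q = 10 and p = 0 → (0, 3.333)

Vertices: (0, 0), (10, 0), (0, 3.333)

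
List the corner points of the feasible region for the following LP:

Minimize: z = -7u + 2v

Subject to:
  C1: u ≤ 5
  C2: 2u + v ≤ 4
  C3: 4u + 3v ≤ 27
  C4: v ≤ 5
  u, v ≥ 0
Each vertex is the intersection of two constraint boundaries that also satisfies all remaining constraints:
  u = 0 and v = 0 → (0, 0)
  2u + v = 4 and v = 0 → (2, 0)
  2u + v = 4 and u = 0 → (0, 4)

Vertices: (0, 0), (2, 0), (0, 4)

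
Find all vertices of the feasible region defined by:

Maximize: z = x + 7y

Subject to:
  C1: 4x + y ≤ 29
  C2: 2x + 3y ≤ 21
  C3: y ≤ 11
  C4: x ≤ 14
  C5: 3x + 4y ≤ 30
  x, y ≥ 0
Each vertex is the intersection of two constraint boundaries that also satisfies all remaining constraints:
  x = 0 and y = 0 → (0, 0)
  4x + y = 29 and y = 0 → (7.25, 0)
  4x + y = 29 and 3x + 4y = 30 → (6.615, 2.538)
  2x + 3y = 21 and 3x + 4y = 30 → (6, 3)
  2x + 3y = 21 and x = 0 → (0, 7)

Vertices: (0, 0), (7.25, 0), (6.615, 2.538), (6, 3), (0, 7)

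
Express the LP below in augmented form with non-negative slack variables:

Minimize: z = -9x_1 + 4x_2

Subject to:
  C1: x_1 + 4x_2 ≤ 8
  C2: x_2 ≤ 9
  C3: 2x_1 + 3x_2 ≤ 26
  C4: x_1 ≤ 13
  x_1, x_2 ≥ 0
min z = -9x_1 + 4x_2

s.t.
  x_1 + 4x_2 + s1 = 8
  x_2 + s2 = 9
  2x_1 + 3x_2 + s3 = 26
  x_1 + s4 = 13
  x_1, x_2, s1, s2, s3, s4 ≥ 0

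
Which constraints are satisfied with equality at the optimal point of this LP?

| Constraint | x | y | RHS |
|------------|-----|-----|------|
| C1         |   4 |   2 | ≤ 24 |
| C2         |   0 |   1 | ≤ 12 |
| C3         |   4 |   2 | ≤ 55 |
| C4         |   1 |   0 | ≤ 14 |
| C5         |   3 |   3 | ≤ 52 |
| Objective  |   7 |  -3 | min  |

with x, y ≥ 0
Optimal: x = 0, y = 12
Slack at optimum:
  C1: slack = 0 (binding)
  C2: slack = 0 (binding)
  C3: slack = 31
  C4: slack = 14
  C5: slack = 16
  x ≥ 0: x = 0 (binding)
  y ≥ 0: y = 12
Binding constraints: C1, C2, x ≥ 0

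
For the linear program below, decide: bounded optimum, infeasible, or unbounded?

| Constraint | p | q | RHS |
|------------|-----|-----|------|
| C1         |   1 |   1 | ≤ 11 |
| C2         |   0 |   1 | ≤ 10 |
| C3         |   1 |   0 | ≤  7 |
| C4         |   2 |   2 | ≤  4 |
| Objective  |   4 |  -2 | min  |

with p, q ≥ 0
The point (0, 2) satisfies every constraint, so the LP is feasible; the constraints give p ≤ 7 and q ≤ 10, which with p, q ≥ 0 keep the feasible region inside a bounded box. A feasible, bounded LP attains a finite optimum at a vertex.

The LP has an optimal solution: (0, 2) with z = -4.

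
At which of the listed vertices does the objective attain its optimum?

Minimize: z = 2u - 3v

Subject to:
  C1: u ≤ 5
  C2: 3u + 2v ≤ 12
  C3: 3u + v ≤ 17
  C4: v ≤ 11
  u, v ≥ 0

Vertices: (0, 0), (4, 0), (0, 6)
(0, 6) with z = -18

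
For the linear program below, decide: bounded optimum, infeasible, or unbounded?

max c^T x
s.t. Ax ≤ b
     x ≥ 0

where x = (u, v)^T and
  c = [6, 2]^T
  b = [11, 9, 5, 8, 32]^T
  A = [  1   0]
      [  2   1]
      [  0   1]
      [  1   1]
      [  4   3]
The point (4.5, 0) satisfies every constraint, so the LP is feasible; the constraints give u ≤ 11 and v ≤ 5, which with u, v ≥ 0 keep the feasible region inside a bounded box. A feasible, bounded LP attains a finite optimum at a vertex.

The LP has an optimal solution: (4.5, 0) with z = 27.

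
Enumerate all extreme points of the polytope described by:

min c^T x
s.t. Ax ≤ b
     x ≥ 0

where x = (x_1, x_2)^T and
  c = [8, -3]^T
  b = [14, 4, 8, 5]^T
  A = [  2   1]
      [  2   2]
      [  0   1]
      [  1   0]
Each vertex is the intersection of two constraint boundaries that also satisfies all remaining constraints:
  x_1 = 0 and x_2 = 0 → (0, 0)
  2x_1 + 2x_2 = 4 and x_2 = 0 → (2, 0)
  2x_1 + 2x_2 = 4 and x_1 = 0 → (0, 2)

Vertices: (0, 0), (2, 0), (0, 2)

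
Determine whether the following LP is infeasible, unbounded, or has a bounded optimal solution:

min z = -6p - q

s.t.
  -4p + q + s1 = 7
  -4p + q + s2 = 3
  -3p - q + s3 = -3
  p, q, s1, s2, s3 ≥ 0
Feasible point: (1, 0) satisfies every constraint, so the LP is feasible.
Direction d = (1, 0): for each constraint row a, a·d ≤ 0 —
  (-4)(1) + (1)(0) = -4 ≤ 0
  (-4)(1) + (1)(0) = -4 ≤ 0
  (-3)(1) + (-1)(0) = -3 ≤ 0
and d ≥ 0, so (1, 0) + t·d stays feasible for every t ≥ 0. Along this ray z = -6p - q changes by -6 per unit t, so z → −∞.

Unbounded: there is a feasible ray along which z → −∞.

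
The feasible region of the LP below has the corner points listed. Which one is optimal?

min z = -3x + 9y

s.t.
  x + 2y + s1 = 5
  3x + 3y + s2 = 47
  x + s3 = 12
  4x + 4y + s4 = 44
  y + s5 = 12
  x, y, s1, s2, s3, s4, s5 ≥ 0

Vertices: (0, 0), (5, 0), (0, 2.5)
(5, 0) with z = -15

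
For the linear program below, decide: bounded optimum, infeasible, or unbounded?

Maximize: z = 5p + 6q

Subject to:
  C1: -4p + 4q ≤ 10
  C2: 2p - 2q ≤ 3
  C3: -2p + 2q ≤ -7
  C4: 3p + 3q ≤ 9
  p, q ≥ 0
C2 requires 2p - 2q ≤ 3, while C3 (-2p + 2q ≤ -7) is equivalent to 2p - 2q ≥ 7. Together they would need 7 ≤ 2p - 2q ≤ 3, which is impossible since 7 > 3. No point satisfies all constraints.

Infeasible: no point satisfies all constraints simultaneously.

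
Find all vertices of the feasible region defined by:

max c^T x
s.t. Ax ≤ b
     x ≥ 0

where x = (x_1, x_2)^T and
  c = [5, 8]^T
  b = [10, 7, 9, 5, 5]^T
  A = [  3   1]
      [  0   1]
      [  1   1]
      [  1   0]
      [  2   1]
Each vertex is the intersection of two constraint boundaries that also satisfies all remaining constraints:
  x_1 = 0 and x_2 = 0 → (0, 0)
  2x_1 + x_2 = 5 and x_2 = 0 → (2.5, 0)
  2x_1 + x_2 = 5 and x_1 = 0 → (0, 5)

Vertices: (0, 0), (2.5, 0), (0, 5)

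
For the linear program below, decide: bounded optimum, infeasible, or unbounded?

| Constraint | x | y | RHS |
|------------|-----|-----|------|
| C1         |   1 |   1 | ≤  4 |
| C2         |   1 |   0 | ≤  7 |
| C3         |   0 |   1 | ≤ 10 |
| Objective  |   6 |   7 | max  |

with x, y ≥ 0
The point (0, 4) satisfies every constraint, so the LP is feasible; the constraints give x ≤ 7 and y ≤ 10, which with x, y ≥ 0 keep the feasible region inside a bounded box. A feasible, bounded LP attains a finite optimum at a vertex.

Bounded optimum: z* = 28 at (0, 4).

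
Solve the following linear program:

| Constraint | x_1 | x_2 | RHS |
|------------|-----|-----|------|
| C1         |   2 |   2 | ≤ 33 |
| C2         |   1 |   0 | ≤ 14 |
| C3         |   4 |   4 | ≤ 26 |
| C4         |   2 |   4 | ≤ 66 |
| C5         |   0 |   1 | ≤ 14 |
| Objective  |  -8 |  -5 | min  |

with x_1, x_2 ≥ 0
x_1 = 6.5, x_2 = 0, z = -52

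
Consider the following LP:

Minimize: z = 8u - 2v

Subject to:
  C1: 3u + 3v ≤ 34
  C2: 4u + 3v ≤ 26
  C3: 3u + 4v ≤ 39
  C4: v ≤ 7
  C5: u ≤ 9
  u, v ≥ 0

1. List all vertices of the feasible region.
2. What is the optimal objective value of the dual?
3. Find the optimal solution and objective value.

1. (0, 0), (6.5, 0), (1.25, 7), (0, 7)
2. -14 (by strong duality, equal to the primal optimum)
3. u = 0, v = 7, z = -14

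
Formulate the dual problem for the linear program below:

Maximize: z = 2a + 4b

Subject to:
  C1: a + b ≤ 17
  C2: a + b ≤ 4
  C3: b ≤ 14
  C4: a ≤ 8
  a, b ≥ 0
Minimize: z = 17y1 + 4y2 + 14y3 + 8y4

Subject to:
  C1: -y1 - y2 - y4 ≤ -2
  C2: -y1 - y2 - y3 ≤ -4
  y1, y2, y3, y4 ≥ 0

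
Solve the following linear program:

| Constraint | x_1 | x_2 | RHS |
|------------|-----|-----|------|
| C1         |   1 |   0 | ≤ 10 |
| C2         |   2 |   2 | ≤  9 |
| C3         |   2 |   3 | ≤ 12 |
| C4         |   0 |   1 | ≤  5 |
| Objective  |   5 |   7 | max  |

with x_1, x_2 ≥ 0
x_1 = 1.5, x_2 = 3, z = 28.5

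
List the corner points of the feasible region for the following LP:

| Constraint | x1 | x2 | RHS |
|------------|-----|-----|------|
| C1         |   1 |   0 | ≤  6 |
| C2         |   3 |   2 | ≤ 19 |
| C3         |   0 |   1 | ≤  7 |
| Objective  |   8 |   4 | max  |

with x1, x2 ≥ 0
Each vertex is the intersection of two constraint boundaries that also satisfies all remaining constraints:
  x1 = 0 and x2 = 0 → (0, 0)
  x1 = 6 and x2 = 0 → (6, 0)
  x1 = 6 and 3x1 + 2x2 = 19 → (6, 0.5)
  3x1 + 2x2 = 19 and x2 = 7 → (1.667, 7)
  x2 = 7 and x1 = 0 → (0, 7)

Vertices: (0, 0), (6, 0), (6, 0.5), (1.667, 7), (0, 7)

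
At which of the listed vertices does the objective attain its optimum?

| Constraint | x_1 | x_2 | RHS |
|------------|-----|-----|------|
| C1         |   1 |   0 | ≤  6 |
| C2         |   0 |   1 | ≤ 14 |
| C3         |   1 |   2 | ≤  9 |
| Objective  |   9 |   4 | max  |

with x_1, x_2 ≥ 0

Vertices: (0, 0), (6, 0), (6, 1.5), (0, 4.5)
Evaluating z = 9x_1 + 4x_2 at each vertex:
  (0, 0): z = 0
  (6, 0): z = 54
  (6, 1.5): z = 60
  (0, 4.5): z = 18

The largest value is z = 60, attained at (6, 1.5).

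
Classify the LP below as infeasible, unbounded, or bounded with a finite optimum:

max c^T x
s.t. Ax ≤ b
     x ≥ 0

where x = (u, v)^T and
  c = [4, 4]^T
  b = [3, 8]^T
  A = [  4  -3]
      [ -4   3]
Feasible point: (0, 0) satisfies every constraint, so the LP is feasible.
Direction d = (3, 4): for each constraint row a, a·d ≤ 0 —
  (4)(3) + (-3)(4) = 0 ≤ 0
  (-4)(3) + (3)(4) = 0 ≤ 0
and d ≥ 0, so (0, 0) + t·d stays feasible for every t ≥ 0. Along this ray z = 4u + 4v changes by 28 per unit t, so z → +∞.

Unbounded — the objective can increase without bound over the feasible region.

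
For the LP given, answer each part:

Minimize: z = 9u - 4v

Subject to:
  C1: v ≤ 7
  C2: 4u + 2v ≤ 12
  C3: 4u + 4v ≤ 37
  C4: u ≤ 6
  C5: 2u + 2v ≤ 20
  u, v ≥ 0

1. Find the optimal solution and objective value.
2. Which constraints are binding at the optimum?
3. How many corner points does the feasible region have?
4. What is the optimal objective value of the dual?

1. u = 0, v = 6, z = -24
2. C2, u ≥ 0
3. 3
4. -24 (by strong duality, equal to the primal optimum)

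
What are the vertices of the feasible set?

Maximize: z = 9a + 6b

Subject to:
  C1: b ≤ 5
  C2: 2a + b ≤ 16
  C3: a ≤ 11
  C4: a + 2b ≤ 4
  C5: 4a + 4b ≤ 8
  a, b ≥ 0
Each vertex is the intersection of two constraint boundaries that also satisfies all remaining constraints:
  a = 0 and b = 0 → (0, 0)
  4a + 4b = 8 and b = 0 → (2, 0)
  a + 2b = 4 and 4a + 4b = 8 → (0, 2)

Vertices: (0, 0), (2, 0), (0, 2)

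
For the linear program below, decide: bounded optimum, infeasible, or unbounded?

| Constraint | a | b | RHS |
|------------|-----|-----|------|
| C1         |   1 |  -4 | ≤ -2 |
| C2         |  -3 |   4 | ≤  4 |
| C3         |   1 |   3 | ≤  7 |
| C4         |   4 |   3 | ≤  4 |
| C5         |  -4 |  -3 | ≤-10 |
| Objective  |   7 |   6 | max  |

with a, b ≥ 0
C4 requires 4a + 3b ≤ 4, while C5 (-4a - 3b ≤ -10) is equivalent to 4a + 3b ≥ 10. Together they would need 10 ≤ 4a + 3b ≤ 4, which is impossible since 10 > 4. No point satisfies all constraints.

The feasible region is empty; the LP is infeasible.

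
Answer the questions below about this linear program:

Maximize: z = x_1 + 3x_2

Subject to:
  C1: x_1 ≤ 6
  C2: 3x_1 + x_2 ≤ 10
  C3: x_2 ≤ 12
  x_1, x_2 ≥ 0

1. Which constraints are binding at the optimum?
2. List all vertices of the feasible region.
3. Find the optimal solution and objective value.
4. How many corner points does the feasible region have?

1. C2, x_1 ≥ 0
2. (0, 0), (3.333, 0), (0, 10)
3. x_1 = 0, x_2 = 10, z = 30
4. 3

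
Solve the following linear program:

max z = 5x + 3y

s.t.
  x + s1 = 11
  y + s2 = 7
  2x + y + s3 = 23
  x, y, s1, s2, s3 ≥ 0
Each vertex is the intersection of two constraint boundaries that also satisfies all remaining constraints:
  x = 0 and y = 0 → (0, 0)
  x = 11 and y = 0 → (11, 0)
  x = 11 and 2x + y = 23 → (11, 1)
  y = 7 and 2x + y = 23 → (8, 7)
  y = 7 and x = 0 → (0, 7)

Evaluating z = 5x + 3y at each vertex:
  (0, 0): z = 0
  (11, 0): z = 55
  (11, 1): z = 58
  (8, 7): z = 61
  (0, 7): z = 21

The maximum is at (8, 7) with z = 61.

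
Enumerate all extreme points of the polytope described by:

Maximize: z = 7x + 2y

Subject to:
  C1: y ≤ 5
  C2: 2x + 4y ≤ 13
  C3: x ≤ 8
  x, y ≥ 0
Each vertex is the intersection of two constraint boundaries that also satisfies all remaining constraints:
  x = 0 and y = 0 → (0, 0)
  2x + 4y = 13 and y = 0 → (6.5, 0)
  2x + 4y = 13 and x = 0 → (0, 3.25)

Vertices: (0, 0), (6.5, 0), (0, 3.25)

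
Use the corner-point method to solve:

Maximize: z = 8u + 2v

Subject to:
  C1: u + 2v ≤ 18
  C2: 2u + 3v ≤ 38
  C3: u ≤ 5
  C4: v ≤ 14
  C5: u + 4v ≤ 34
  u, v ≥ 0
Each vertex is the intersection of two constraint boundaries that also satisfies all remaining constraints:
  u = 0 and v = 0 → (0, 0)
  u = 5 and v = 0 → (5, 0)
  u + 2v = 18 and u = 5 → (5, 6.5)
  u + 2v = 18 and u + 4v = 34 → (2, 8)
  u + 4v = 34 and u = 0 → (0, 8.5)

Evaluating z = 8u + 2v at each vertex:
  (0, 0): z = 0
  (5, 0): z = 40
  (5, 6.5): z = 53
  (2, 8): z = 32
  (0, 8.5): z = 17

The maximum is at (5, 6.5) with z = 53.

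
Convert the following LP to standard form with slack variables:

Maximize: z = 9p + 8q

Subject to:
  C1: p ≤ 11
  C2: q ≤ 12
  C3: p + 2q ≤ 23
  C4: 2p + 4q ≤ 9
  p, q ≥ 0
max z = 9p + 8q

s.t.
  p + s1 = 11
  q + s2 = 12
  p + 2q + s3 = 23
  2p + 4q + s4 = 9
  p, q, s1, s2, s3, s4 ≥ 0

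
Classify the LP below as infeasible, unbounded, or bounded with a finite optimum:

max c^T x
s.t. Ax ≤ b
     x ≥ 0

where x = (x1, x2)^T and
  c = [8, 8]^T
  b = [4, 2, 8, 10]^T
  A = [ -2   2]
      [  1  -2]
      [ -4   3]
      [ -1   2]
Feasible point: (0, 0) satisfies every constraint, so the LP is feasible.
Direction d = (2, 1): for each constraint row a, a·d ≤ 0 —
  (-2)(2) + (2)(1) = -2 ≤ 0
  (1)(2) + (-2)(1) = 0 ≤ 0
  (-4)(2) + (3)(1) = -5 ≤ 0
  (-1)(2) + (2)(1) = 0 ≤ 0
and d ≥ 0, so (0, 0) + t·d stays feasible for every t ≥ 0. Along this ray z = 8x1 + 8x2 changes by 24 per unit t, so z → +∞.

Unbounded — the objective can increase without bound over the feasible region.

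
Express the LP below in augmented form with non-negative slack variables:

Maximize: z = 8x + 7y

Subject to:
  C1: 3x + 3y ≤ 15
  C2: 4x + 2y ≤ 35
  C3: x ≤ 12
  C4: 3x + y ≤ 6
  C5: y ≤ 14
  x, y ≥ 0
max z = 8x + 7y

s.t.
  3x + 3y + s1 = 15
  4x + 2y + s2 = 35
  x + s3 = 12
  3x + y + s4 = 6
  y + s5 = 14
  x, y, s1, s2, s3, s4, s5 ≥ 0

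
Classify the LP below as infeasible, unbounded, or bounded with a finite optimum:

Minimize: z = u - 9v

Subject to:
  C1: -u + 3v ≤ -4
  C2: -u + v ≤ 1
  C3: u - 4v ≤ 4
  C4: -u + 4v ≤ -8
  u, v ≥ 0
C3 requires u - 4v ≤ 4, while C4 (-u + 4v ≤ -8) is equivalent to u - 4v ≥ 8. Together they would need 8 ≤ u - 4v ≤ 4, which is impossible since 8 > 4. No point satisfies all constraints.

The feasible region is empty; the LP is infeasible.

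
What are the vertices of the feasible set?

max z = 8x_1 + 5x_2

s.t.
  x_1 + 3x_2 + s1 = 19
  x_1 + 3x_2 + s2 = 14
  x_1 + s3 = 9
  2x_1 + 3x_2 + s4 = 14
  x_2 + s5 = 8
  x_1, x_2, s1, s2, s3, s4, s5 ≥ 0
Each vertex is the intersection of two constraint boundaries that also satisfies all remaining constraints:
  x_1 = 0 and x_2 = 0 → (0, 0)
  2x_1 + 3x_2 = 14 and x_2 = 0 → (7, 0)
  x_1 + 3x_2 = 14 and 2x_1 + 3x_2 = 14 → (0, 4.667)

Vertices: (0, 0), (7, 0), (0, 4.667)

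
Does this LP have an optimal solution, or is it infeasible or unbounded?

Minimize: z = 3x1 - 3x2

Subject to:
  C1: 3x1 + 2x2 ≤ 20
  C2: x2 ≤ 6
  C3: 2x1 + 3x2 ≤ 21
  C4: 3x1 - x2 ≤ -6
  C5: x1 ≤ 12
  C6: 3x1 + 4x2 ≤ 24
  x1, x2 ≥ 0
The point (0, 6) satisfies every constraint, so the LP is feasible; the constraints give x1 ≤ 12 and x2 ≤ 6, which with x1, x2 ≥ 0 keep the feasible region inside a bounded box. A feasible, bounded LP attains a finite optimum at a vertex.

Evaluating z = 3x1 - 3x2 at each vertex:
  (0, 6): z = -18

The LP has an optimal solution: (0, 6) with z = -18.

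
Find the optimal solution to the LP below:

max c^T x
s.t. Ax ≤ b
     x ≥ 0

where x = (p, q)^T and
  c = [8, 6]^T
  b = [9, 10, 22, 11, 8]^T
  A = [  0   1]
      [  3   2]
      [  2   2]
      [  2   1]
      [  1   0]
p = 0, q = 5, z = 30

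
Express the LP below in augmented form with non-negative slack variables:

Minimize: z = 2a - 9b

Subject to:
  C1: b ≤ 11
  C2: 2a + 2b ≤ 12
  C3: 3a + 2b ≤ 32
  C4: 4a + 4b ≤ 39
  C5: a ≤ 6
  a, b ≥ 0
min z = 2a - 9b

s.t.
  b + s1 = 11
  2a + 2b + s2 = 12
  3a + 2b + s3 = 32
  4a + 4b + s4 = 39
  a + s5 = 6
  a, b, s1, s2, s3, s4, s5 ≥ 0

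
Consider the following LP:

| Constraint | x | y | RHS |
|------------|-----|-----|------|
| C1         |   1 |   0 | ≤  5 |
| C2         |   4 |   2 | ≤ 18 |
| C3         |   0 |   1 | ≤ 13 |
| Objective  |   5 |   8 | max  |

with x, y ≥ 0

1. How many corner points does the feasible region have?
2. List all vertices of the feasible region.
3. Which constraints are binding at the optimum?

1. 3
2. (0, 0), (4.5, 0), (0, 9)
3. C2, x ≥ 0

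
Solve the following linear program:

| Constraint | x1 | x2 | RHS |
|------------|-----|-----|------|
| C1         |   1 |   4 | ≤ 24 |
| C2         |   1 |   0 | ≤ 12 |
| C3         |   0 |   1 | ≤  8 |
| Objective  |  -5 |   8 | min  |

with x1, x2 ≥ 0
x1 = 12, x2 = 0, z = -60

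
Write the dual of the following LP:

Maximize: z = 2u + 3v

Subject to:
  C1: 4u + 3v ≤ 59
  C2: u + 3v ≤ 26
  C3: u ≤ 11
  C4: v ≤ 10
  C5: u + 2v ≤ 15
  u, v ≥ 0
Minimize: z = 59y1 + 26y2 + 11y3 + 10y4 + 15y5

Subject to:
  C1: -4y1 - y2 - y3 - y5 ≤ -2
  C2: -3y1 - 3y2 - y4 - 2y5 ≤ -3
  y1, y2, y3, y4, y5 ≥ 0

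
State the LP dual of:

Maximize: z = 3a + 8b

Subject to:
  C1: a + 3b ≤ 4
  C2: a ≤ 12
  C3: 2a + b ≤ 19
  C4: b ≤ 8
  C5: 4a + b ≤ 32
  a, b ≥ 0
Minimize: z = 4y1 + 12y2 + 19y3 + 8y4 + 32y5

Subject to:
  C1: -y1 - y2 - 2y3 - 4y5 ≤ -3
  C2: -3y1 - y3 - y4 - y5 ≤ -8
  y1, y2, y3, y4, y5 ≥ 0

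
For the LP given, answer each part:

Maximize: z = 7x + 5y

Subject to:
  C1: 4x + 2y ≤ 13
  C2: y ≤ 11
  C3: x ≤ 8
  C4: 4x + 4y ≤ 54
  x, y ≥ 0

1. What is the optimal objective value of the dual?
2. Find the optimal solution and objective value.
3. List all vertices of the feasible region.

1. 32.5 (by strong duality, equal to the primal optimum)
2. x = 0, y = 6.5, z = 32.5
3. (0, 0), (3.25, 0), (0, 6.5)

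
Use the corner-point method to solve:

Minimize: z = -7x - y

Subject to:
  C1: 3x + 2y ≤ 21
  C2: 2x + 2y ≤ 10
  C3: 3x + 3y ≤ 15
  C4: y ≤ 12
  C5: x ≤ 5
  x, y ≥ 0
x = 5, y = 0, z = -35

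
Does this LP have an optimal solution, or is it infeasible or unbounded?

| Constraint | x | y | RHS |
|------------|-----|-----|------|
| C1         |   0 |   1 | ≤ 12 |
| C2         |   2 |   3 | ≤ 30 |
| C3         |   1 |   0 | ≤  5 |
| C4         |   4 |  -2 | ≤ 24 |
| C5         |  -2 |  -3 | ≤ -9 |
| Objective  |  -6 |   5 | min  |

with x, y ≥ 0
The point (5, 0) satisfies every constraint, so the LP is feasible; the constraints give x ≤ 5 and y ≤ 12, which with x, y ≥ 0 keep the feasible region inside a bounded box. A feasible, bounded LP attains a finite optimum at a vertex.

Evaluating z = -6x + 5y at each vertex:
  (0, 3): z = 15
  (4.5, 0): z = -27
  (5, 0): z = -30
  (5, 6.667): z = 3.333
  (0, 10): z = 50

Feasible with finite optimum z* = -30 at (5, 0).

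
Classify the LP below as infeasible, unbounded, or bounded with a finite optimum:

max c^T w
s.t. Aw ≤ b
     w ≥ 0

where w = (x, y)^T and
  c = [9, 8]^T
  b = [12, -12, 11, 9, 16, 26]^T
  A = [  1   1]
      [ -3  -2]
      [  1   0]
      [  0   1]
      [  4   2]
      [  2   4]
The point (1, 6) satisfies every constraint, so the LP is feasible; the constraints give x ≤ 11 and y ≤ 9, which with x, y ≥ 0 keep the feasible region inside a bounded box. A feasible, bounded LP attains a finite optimum at a vertex.

Evaluating z = 9x + 8y at each vertex:
  (4, 0): z = 36
  (1, 6): z = 57
  (0, 6.5): z = 52
  (0, 6): z = 48

Feasible with finite optimum z* = 57 at (1, 6).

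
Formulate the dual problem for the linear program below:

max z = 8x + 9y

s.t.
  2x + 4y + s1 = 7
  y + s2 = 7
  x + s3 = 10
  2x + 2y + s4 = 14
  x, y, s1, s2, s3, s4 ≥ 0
Minimize: z = 7y1 + 7y2 + 10y3 + 14y4

Subject to:
  C1: -2y1 - y3 - 2y4 ≤ -8
  C2: -4y1 - y2 - 2y4 ≤ -9
  y1, y2, y3, y4 ≥ 0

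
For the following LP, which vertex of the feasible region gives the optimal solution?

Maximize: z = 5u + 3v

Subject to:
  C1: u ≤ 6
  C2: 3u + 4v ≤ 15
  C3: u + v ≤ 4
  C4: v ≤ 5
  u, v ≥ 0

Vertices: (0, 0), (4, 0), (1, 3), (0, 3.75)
Evaluating z = 5u + 3v at each vertex:
  (0, 0): z = 0
  (4, 0): z = 20
  (1, 3): z = 14
  (0, 3.75): z = 11.25

The largest value is z = 20, attained at (4, 0).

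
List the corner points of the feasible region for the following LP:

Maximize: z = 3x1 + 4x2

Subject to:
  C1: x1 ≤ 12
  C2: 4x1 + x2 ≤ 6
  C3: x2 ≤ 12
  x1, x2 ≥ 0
Each vertex is the intersection of two constraint boundaries that also satisfies all remaining constraints:
  x1 = 0 and x2 = 0 → (0, 0)
  4x1 + x2 = 6 and x2 = 0 → (1.5, 0)
  4x1 + x2 = 6 and x1 = 0 → (0, 6)

Vertices: (0, 0), (1.5, 0), (0, 6)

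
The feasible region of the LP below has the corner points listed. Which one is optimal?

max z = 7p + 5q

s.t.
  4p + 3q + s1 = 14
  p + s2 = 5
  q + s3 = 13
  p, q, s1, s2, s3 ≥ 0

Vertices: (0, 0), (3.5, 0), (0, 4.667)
Evaluating z = 7p + 5q at each vertex:
  (0, 0): z = 0
  (3.5, 0): z = 24.5
  (0, 4.667): z = 23.33

The largest value is z = 24.5, attained at (3.5, 0).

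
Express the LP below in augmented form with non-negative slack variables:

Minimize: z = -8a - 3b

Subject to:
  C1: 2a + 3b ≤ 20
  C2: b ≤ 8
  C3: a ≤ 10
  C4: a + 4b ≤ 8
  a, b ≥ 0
min z = -8a - 3b

s.t.
  2a + 3b + s1 = 20
  b + s2 = 8
  a + s3 = 10
  a + 4b + s4 = 8
  a, b, s1, s2, s3, s4 ≥ 0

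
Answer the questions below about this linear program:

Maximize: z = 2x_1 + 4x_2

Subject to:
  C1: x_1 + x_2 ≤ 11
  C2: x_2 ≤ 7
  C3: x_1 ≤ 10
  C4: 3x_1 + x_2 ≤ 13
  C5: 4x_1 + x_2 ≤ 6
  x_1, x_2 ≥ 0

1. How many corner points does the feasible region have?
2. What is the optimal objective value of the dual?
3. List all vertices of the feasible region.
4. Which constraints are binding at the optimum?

1. 3
2. 24 (by strong duality, equal to the primal optimum)
3. (0, 0), (1.5, 0), (0, 6)
4. C5, x_1 ≥ 0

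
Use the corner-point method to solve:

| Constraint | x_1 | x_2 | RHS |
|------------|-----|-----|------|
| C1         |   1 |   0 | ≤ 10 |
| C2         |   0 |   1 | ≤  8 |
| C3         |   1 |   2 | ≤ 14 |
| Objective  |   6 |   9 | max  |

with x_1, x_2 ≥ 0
Each vertex is the intersection of two constraint boundaries that also satisfies all remaining constraints:
  x_1 = 0 and x_2 = 0 → (0, 0)
  x_1 = 10 and x_2 = 0 → (10, 0)
  x_1 = 10 and x_1 + 2x_2 = 14 → (10, 2)
  x_1 + 2x_2 = 14 and x_1 = 0 → (0, 7)

Evaluating z = 6x_1 + 9x_2 at each vertex:
  (0, 0): z = 0
  (10, 0): z = 60
  (10, 2): z = 78
  (0, 7): z = 63

The maximum is at (10, 2) with z = 78.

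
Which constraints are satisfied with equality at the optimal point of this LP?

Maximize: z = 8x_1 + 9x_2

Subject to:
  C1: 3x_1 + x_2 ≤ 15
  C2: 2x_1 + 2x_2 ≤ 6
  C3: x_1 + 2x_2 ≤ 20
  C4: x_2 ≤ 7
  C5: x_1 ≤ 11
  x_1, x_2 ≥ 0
Optimal: x_1 = 0, x_2 = 3
Slack at optimum:
  C1: slack = 12
  C2: slack = 0 (binding)
  C3: slack = 14
  C4: slack = 4
  C5: slack = 11
  x_1 ≥ 0: x_1 = 0 (binding)
  x_2 ≥ 0: x_2 = 3
Binding constraints: C2, x_1 ≥ 0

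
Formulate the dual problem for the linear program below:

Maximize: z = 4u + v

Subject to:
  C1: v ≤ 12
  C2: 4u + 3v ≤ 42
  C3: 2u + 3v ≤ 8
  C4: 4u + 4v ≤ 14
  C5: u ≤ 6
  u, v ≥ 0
Minimize: z = 12y1 + 42y2 + 8y3 + 14y4 + 6y5

Subject to:
  C1: -4y2 - 2y3 - 4y4 - y5 ≤ -4
  C2: -y1 - 3y2 - 3y3 - 4y4 ≤ -1
  y1, y2, y3, y4, y5 ≥ 0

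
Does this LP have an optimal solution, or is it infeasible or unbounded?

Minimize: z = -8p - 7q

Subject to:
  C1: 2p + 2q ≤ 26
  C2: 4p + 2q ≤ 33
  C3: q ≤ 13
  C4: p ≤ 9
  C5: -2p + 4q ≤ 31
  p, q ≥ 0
The point (3.5, 9.5) satisfies every constraint, so the LP is feasible; the constraints give p ≤ 9 and q ≤ 13, which with p, q ≥ 0 keep the feasible region inside a bounded box. A feasible, bounded LP attains a finite optimum at a vertex.

Evaluating z = -8p - 7q at each vertex:
  (0, 0): z = 0
  (8.25, 0): z = -66
  (3.5, 9.5): z = -94.5
  (0, 7.75): z = -54.25

Feasible with finite optimum z* = -94.5 at (3.5, 9.5).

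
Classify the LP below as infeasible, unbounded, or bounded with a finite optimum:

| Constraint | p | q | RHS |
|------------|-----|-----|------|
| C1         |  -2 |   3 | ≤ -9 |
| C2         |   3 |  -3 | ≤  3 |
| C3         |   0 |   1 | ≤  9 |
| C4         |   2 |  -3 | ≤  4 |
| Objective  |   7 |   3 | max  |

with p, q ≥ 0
C4 requires 2p - 3q ≤ 4, while C1 (-2p + 3q ≤ -9) is equivalent to 2p - 3q ≥ 9. Together they would need 9 ≤ 2p - 3q ≤ 4, which is impossible since 9 > 4. No point satisfies all constraints.

Infeasible — the constraint set is empty.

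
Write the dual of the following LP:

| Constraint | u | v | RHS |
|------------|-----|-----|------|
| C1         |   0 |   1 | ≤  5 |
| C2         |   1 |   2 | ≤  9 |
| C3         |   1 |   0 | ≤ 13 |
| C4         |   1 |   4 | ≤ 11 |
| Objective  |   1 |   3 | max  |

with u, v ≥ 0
Minimize: z = 5y1 + 9y2 + 13y3 + 11y4

Subject to:
  C1: -y2 - y3 - y4 ≤ -1
  C2: -y1 - 2y2 - 4y4 ≤ -3
  y1, y2, y3, y4 ≥ 0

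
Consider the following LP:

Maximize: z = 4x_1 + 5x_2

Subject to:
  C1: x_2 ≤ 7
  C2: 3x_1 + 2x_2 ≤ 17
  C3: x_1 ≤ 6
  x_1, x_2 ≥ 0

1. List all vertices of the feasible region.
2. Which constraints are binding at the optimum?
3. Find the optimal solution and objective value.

1. (0, 0), (5.667, 0), (1, 7), (0, 7)
2. C1, C2
3. x_1 = 1, x_2 = 7, z = 39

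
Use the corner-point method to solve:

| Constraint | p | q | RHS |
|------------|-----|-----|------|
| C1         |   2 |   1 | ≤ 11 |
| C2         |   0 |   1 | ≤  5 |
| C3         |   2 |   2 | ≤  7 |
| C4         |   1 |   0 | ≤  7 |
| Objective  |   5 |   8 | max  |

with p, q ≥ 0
Each vertex is the intersection of two constraint boundaries that also satisfies all remaining constraints:
  p = 0 and q = 0 → (0, 0)
  2p + 2q = 7 and q = 0 → (3.5, 0)
  2p + 2q = 7 and p = 0 → (0, 3.5)

Evaluating z = 5p + 8q at each vertex:
  (0, 0): z = 0
  (3.5, 0): z = 17.5
  (0, 3.5): z = 28

The maximum is at (0, 3.5) with z = 28.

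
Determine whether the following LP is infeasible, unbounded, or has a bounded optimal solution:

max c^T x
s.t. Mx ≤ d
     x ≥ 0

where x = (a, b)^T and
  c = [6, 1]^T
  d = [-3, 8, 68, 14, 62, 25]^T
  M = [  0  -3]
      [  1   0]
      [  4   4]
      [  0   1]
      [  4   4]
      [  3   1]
The point (8, 1) satisfies every constraint, so the LP is feasible; the constraints give a ≤ 8 and b ≤ 14, which with a, b ≥ 0 keep the feasible region inside a bounded box. A feasible, bounded LP attains a finite optimum at a vertex.

Bounded optimum: z* = 49 at (8, 1).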